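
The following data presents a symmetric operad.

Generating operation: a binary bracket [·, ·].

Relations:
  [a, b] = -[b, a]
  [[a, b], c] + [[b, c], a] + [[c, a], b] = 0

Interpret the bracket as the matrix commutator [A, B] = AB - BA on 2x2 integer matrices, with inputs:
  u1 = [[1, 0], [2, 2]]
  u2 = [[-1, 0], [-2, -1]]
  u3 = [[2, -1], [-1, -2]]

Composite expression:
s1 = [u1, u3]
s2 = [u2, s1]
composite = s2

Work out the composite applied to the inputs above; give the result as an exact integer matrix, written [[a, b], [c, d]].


[u1, u3] = [[2, 1], [7, -2]]
[u2, [u1, u3]] = [[2, 0], [-8, -2]]

[[2, 0], [-8, -2]]


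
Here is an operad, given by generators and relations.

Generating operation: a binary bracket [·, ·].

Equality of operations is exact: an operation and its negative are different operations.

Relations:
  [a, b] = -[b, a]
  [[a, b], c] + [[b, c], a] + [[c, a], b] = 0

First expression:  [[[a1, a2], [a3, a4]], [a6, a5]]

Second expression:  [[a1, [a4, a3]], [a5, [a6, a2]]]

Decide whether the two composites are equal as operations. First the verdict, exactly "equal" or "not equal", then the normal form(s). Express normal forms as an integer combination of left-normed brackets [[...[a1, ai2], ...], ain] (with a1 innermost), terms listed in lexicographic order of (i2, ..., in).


Reducing the first expression gives -[[[[[a1, a2], a3], a4], a5], a6] + [[[[[a1, a2], a3], a4], a6], a5] + [[[[[a1, a2], a4], a3], a5], a6] - [[[[[a1, a2], a4], a3], a6], a5]
Reducing the second expression gives -[[[[[a1, a3], a4], a2], a6], a5] + [[[[[a1, a3], a4], a5], a2], a6] - [[[[[a1, a3], a4], a5], a6], a2] + [[[[[a1, a3], a4], a6], a2], a5] + [[[[[a1, a4], a3], a2], a6], a5] - [[[[[a1, a4], a3], a5], a2], a6] + [[[[[a1, a4], a3], a5], a6], a2] - [[[[[a1, a4], a3], a6], a2], a5]
The normal forms differ: not equal.

not equal — first -[[[[[a1, a2], a3], a4], a5], a6] + [[[[[a1, a2], a3], a4], a6], a5] + [[[[[a1, a2], a4], a3], a5], a6] - [[[[[a1, a2], a4], a3], a6], a5], second -[[[[[a1, a3], a4], a2], a6], a5] + [[[[[a1, a3], a4], a5], a2], a6] - [[[[[a1, a3], a4], a5], a6], a2] + [[[[[a1, a3], a4], a6], a2], a5] + [[[[[a1, a4], a3], a2], a6], a5] - [[[[[a1, a4], a3], a5], a2], a6] + [[[[[a1, a4], a3], a5], a6], a2] - [[[[[a1, a4], a3], a6], a2], a5]


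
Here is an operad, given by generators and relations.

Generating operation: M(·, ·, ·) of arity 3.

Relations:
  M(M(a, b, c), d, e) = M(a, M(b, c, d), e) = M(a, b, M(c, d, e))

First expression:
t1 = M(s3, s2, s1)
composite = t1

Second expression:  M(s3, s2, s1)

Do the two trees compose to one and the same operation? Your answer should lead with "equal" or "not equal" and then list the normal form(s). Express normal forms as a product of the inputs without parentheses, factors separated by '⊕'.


equal — both sides give s3 ⊕ s2 ⊕ s1

Normal form of the first expression: s3 ⊕ s2 ⊕ s1
Normal form of the second expression: s3 ⊕ s2 ⊕ s1
One common form — equal.


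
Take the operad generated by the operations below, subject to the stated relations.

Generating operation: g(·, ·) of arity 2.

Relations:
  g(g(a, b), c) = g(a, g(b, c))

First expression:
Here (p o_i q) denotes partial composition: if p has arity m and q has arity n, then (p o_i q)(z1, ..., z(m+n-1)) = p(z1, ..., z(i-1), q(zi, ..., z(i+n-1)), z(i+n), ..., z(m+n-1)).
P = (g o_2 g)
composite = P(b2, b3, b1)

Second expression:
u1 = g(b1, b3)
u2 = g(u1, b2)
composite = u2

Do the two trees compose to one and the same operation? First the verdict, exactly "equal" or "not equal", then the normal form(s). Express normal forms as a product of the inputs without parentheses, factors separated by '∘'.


not equal; first: b2 ∘ b3 ∘ b1; second: b1 ∘ b3 ∘ b2


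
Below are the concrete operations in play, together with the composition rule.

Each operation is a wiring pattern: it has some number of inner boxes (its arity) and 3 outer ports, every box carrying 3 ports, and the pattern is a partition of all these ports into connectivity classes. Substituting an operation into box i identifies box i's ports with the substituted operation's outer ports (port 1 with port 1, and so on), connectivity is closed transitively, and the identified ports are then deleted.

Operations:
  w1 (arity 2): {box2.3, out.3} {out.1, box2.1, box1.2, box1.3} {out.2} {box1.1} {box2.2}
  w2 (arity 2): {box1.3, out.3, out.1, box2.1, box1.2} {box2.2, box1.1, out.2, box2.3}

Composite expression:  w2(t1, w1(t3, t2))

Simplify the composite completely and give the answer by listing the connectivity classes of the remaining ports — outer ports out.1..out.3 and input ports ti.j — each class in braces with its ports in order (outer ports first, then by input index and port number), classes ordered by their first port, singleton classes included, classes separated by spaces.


{out.1, out.3, t1.2, t1.3, t2.1, t3.2, t3.3} {out.2, t1.1, t2.3} {t2.2} {t3.1}

Two ports join when wires chain via w2-identified ports.
composing w1 on (t3, t2), with out.j its own outer ports: {out.1, t2.1, t3.2, t3.3} {out.2} {out.3, t2.3} {t2.2} {t3.1}
composing w2 on (t1, t3, t2), with out.j its own outer ports: {out.1, out.3, t1.2, t1.3, t2.1, t3.2, t3.3} {out.2, t1.1, t2.3} {t2.2} {t3.1}


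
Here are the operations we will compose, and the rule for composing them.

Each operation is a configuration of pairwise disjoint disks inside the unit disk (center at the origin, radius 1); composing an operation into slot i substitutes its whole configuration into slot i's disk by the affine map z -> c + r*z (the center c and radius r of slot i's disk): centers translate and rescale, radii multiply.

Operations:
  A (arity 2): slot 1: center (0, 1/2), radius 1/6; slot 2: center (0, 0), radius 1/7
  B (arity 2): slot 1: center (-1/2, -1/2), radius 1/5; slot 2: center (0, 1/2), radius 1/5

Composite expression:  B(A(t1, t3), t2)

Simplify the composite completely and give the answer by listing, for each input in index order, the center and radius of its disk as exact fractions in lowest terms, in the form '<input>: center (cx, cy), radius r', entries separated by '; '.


t1: center (-1/2, -2/5), radius 1/30; t2: center (0, 1/2), radius 1/5; t3: center (-1/2, -1/2), radius 1/35

Only the slot chain above each t matters under B; compose those maps.
input t1: composing its 2 substitution steps yields center (-1/2, -2/5), radius 1/30
input t3: composing its 2 substitution steps yields center (-1/2, -1/2), radius 1/35
input t2: composing its 1 substitution step yields center (0, 1/2), radius 1/5


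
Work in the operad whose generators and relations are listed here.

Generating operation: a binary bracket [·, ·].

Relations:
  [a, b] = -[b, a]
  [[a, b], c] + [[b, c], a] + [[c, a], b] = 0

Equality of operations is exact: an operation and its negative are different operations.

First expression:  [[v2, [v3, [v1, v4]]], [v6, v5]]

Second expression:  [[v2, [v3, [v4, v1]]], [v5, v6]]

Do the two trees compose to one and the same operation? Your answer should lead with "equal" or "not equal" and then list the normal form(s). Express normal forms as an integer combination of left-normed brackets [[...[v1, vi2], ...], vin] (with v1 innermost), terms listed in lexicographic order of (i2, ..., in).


equal — both sides give -[[[[[v1, v4], v3], v2], v5], v6] + [[[[[v1, v4], v3], v2], v6], v5]

In normal form, the first expression is -[[[[[v1, v4], v3], v2], v5], v6] + [[[[[v1, v4], v3], v2], v6], v5]
In normal form, the second expression is -[[[[[v1, v4], v3], v2], v5], v6] + [[[[[v1, v4], v3], v2], v6], v5]
Same normal form: equal.


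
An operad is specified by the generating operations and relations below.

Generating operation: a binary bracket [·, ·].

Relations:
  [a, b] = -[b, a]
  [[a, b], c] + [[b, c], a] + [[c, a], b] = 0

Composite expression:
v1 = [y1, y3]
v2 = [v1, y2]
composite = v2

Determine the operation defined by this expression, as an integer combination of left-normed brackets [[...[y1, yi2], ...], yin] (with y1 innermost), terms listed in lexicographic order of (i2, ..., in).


[[y1, y3], y2]


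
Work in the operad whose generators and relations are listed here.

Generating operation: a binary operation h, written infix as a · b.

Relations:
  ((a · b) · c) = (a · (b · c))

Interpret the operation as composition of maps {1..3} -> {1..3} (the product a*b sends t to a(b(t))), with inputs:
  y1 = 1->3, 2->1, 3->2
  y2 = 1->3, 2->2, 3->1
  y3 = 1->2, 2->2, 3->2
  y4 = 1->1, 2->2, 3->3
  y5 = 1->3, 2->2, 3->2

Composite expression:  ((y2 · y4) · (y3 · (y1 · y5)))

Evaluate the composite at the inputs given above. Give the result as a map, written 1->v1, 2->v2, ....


1->2, 2->2, 3->2

(y2 · y4) = 1->3, 2->2, 3->1
(y1 · y5) = 1->2, 2->1, 3->1
(y3 · (y1 · y5)) = 1->2, 2->2, 3->2
((y2 · y4) · (y3 · (y1 · y5))) = 1->2, 2->2, 3->2


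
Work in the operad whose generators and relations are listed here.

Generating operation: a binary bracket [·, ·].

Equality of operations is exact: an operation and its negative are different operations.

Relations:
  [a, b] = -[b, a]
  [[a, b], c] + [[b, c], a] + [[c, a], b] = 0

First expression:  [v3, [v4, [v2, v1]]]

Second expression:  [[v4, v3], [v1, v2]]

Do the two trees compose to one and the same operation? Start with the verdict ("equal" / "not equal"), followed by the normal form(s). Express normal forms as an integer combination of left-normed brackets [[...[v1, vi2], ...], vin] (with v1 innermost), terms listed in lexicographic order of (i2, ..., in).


not equal; the first gives -[[[v1, v2], v4], v3] and the second [[[v1, v2], v3], v4] - [[[v1, v2], v4], v3]

Normal form of the first expression: -[[[v1, v2], v4], v3]
Normal form of the second expression: [[[v1, v2], v3], v4] - [[[v1, v2], v4], v3]
No match — not equal.


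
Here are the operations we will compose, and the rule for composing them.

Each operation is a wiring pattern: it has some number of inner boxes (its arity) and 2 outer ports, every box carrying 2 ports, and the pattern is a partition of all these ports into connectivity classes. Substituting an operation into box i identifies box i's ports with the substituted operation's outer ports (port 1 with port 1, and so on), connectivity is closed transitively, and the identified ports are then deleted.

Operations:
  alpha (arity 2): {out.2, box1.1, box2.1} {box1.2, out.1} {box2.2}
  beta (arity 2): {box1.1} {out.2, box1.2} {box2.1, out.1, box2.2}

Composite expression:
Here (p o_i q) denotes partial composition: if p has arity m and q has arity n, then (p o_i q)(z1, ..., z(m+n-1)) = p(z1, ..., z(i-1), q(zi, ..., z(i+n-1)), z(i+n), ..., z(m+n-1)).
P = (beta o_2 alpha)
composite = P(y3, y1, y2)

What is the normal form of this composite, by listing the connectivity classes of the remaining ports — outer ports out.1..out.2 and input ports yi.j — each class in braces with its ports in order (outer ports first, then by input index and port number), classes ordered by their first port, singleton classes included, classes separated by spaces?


{out.1, y1.1, y1.2, y2.1} {out.2, y3.2} {y2.2} {y3.1}

Connectivity passes through glued beta-boundaries; trace each wire chain.
stage alpha: inputs (y1, y2), connectivity {out.1, y1.2} {out.2, y1.1, y2.1} {y2.2}, out.j its boundary
stage beta: inputs (y3, y1, y2), connectivity {out.1, y1.1, y1.2, y2.1} {out.2, y3.2} {y2.2} {y3.1}, out.j its boundary


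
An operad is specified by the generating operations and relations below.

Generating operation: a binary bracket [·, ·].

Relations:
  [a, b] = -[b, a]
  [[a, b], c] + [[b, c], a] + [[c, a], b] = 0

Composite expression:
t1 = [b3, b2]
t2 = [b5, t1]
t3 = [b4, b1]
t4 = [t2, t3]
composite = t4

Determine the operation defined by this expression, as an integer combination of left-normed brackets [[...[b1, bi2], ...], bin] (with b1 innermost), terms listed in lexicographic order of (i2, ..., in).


[[[[b1, b4], b2], b3], b5] - [[[[b1, b4], b3], b2], b5] - [[[[b1, b4], b5], b2], b3] + [[[[b1, b4], b5], b3], b2]

A multilinear Lie element is pinned by b1-initial words (b1 innermost).
Composite bracket: [[b5, [b3, b2]], [b4, b1]]
Full expansion: 16 signed words from ab - ba (2^4 = 16).
Collect the words opening with b1:
  b1b4b2b3b5 (sign +1) contributes +[[[[b1, b4], b2], b3], b5]
  b1b4b3b2b5 (sign -1) contributes -[[[[b1, b4], b3], b2], b5]
  b1b4b5b2b3 (sign -1) contributes -[[[[b1, b4], b5], b2], b3]
  b1b4b5b3b2 (sign +1) contributes +[[[[b1, b4], b5], b3], b2]


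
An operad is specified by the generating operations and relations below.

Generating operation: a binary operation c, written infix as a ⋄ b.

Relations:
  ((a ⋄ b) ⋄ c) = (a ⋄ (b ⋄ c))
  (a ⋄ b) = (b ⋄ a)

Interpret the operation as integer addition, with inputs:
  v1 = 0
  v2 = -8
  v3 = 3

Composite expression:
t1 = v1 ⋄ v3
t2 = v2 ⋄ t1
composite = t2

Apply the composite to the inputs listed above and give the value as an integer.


-5

(v1 ⋄ v3) = 3
(v2 ⋄ (v1 ⋄ v3)) = -5


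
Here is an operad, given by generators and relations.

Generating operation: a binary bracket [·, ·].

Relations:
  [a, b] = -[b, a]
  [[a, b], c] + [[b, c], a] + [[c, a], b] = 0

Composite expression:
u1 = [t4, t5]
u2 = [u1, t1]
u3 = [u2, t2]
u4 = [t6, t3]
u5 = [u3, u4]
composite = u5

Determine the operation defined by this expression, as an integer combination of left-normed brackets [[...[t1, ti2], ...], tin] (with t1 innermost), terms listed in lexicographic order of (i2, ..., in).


[[[[[t1, t4], t5], t2], t3], t6] - [[[[[t1, t4], t5], t2], t6], t3] - [[[[[t1, t5], t4], t2], t3], t6] + [[[[[t1, t5], t4], t2], t6], t3]

Expand each bracket as ab - ba; the t1-initial words give the coefficients.
Composite bracket: [[[[t4, t5], t1], t2], [t6, t3]]
Under [a, b] = ab - ba we get 32 signed associative words (2^5 = 32).
Words beginning with t1 determine it all:
  t1t4t5t2t3t6 (sign +1) contributes +[[[[[t1, t4], t5], t2], t3], t6]
  t1t4t5t2t6t3 (sign -1) contributes -[[[[[t1, t4], t5], t2], t6], t3]
  t1t5t4t2t3t6 (sign -1) contributes -[[[[[t1, t5], t4], t2], t3], t6]
  t1t5t4t2t6t3 (sign +1) contributes +[[[[[t1, t5], t4], t2], t6], t3]


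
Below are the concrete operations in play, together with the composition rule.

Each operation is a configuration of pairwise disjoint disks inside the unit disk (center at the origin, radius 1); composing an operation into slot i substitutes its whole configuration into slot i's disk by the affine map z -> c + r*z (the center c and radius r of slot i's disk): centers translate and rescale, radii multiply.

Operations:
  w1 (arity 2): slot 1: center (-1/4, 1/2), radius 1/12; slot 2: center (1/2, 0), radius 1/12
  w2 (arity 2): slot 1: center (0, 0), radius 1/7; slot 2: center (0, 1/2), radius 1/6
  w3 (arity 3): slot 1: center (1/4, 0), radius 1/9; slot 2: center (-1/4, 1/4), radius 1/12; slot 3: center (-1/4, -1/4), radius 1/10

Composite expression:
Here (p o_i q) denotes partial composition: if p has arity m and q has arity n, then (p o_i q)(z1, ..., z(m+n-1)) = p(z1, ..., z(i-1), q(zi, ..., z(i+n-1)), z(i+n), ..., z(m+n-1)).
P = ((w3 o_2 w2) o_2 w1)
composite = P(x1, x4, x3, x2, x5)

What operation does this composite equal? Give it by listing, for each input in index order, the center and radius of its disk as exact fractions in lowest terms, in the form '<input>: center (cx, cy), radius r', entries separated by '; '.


x1: center (1/4, 0), radius 1/9; x2: center (-1/4, 7/24), radius 1/72; x3: center (-41/168, 1/4), radius 1/1008; x4: center (-85/336, 43/168), radius 1/1008; x5: center (-1/4, -1/4), radius 1/10


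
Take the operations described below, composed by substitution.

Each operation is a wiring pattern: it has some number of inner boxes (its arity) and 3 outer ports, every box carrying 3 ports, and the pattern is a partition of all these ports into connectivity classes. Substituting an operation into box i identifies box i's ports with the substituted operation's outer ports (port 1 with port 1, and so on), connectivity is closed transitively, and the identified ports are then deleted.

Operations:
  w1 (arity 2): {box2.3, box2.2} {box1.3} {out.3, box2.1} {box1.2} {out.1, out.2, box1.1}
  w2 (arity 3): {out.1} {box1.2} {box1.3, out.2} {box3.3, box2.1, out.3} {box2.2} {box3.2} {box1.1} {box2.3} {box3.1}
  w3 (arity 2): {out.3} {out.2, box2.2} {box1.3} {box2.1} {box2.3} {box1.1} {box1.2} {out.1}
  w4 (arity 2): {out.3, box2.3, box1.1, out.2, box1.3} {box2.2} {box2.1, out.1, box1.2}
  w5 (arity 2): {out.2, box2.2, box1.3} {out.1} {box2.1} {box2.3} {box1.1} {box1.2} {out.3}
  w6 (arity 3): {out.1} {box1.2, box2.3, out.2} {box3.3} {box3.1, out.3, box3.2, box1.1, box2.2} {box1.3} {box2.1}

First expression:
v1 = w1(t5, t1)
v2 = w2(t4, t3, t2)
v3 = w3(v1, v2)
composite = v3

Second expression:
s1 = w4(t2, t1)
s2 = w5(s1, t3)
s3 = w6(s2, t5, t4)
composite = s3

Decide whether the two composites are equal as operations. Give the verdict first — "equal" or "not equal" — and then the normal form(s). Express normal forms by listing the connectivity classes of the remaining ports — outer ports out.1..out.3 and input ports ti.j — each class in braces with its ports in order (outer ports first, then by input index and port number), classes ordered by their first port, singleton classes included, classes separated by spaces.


not equal: they reduce to {out.1} {out.2, t4.3} {out.3} {t1.1} {t1.2, t1.3} {t2.1} {t2.2} {t2.3, t3.1} {t3.2} {t3.3} {t4.1} {t4.2} {t5.1} {t5.2} {t5.3} and {out.1} {out.2, t1.3, t2.1, t2.3, t3.2, t5.3} {out.3, t4.1, t4.2, t5.2} {t1.1, t2.2} {t1.2} {t3.1} {t3.3} {t4.3} {t5.1}

The first composite normalizes to {out.1} {out.2, t4.3} {out.3} {t1.1} {t1.2, t1.3} {t2.1} {t2.2} {t2.3, t3.1} {t3.2} {t3.3} {t4.1} {t4.2} {t5.1} {t5.2} {t5.3}
The second composite normalizes to {out.1} {out.2, t1.3, t2.1, t2.3, t3.2, t5.3} {out.3, t4.1, t4.2, t5.2} {t1.1, t2.2} {t1.2} {t3.1} {t3.3} {t4.3} {t5.1}
They disagree, so not equal.


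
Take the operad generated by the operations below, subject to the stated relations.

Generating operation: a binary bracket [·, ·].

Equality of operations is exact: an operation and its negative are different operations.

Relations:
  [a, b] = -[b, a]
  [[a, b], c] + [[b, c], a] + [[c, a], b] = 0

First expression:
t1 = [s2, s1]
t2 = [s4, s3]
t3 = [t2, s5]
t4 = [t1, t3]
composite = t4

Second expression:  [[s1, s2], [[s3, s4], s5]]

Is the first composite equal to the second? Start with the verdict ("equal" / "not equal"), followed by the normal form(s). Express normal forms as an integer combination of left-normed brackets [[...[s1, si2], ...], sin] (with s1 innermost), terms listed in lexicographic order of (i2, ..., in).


equal; the common form is [[[[s1, s2], s3], s4], s5] - [[[[s1, s2], s4], s3], s5] - [[[[s1, s2], s5], s3], s4] + [[[[s1, s2], s5], s4], s3]


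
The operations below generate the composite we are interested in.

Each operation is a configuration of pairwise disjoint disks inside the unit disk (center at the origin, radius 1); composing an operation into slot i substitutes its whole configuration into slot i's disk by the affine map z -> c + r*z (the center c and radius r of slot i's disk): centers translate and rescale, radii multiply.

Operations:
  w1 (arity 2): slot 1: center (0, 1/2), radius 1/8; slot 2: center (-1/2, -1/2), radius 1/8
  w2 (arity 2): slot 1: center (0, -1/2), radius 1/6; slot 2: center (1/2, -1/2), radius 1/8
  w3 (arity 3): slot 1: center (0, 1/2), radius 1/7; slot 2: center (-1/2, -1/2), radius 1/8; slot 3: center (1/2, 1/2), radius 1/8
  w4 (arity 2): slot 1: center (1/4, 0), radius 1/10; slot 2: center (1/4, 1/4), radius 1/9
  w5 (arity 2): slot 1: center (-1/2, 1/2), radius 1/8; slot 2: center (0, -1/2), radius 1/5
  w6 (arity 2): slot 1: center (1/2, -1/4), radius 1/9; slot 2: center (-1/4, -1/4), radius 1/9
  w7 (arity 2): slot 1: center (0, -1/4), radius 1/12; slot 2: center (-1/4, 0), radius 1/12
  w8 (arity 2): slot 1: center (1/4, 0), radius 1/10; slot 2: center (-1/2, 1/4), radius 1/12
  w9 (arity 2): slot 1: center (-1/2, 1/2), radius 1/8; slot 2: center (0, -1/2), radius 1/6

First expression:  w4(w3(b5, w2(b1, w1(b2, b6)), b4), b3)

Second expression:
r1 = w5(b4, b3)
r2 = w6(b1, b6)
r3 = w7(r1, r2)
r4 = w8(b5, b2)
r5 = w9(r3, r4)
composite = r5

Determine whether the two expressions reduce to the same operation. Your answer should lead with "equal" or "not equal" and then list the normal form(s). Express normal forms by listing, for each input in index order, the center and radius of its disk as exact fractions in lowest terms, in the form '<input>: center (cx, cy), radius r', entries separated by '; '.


not equal; the first gives b1: center (1/5, -9/160), radius 1/480; b2: center (33/160, -71/1280), radius 1/5120; b3: center (1/4, 1/4), radius 1/9; b4: center (3/10, 1/20), radius 1/80; b5: center (1/4, 1/20), radius 1/70; b6: center (263/1280, -73/1280), radius 1/5120 and the second b1: center (-101/192, 191/384), radius 1/864; b2: center (-1/12, -11/24), radius 1/72; b3: center (-1/2, 89/192), radius 1/480; b4: center (-97/192, 91/192), radius 1/768; b5: center (1/24, -1/2), radius 1/60; b6: center (-205/384, 191/384), radius 1/864

The first composite normalizes to b1: center (1/5, -9/160), radius 1/480; b2: center (33/160, -71/1280), radius 1/5120; b3: center (1/4, 1/4), radius 1/9; b4: center (3/10, 1/20), radius 1/80; b5: center (1/4, 1/20), radius 1/70; b6: center (263/1280, -73/1280), radius 1/5120
The second composite normalizes to b1: center (-101/192, 191/384), radius 1/864; b2: center (-1/12, -11/24), radius 1/72; b3: center (-1/2, 89/192), radius 1/480; b4: center (-97/192, 91/192), radius 1/768; b5: center (1/24, -1/2), radius 1/60; b6: center (-205/384, 191/384), radius 1/864
Distinct normal forms: not equal.


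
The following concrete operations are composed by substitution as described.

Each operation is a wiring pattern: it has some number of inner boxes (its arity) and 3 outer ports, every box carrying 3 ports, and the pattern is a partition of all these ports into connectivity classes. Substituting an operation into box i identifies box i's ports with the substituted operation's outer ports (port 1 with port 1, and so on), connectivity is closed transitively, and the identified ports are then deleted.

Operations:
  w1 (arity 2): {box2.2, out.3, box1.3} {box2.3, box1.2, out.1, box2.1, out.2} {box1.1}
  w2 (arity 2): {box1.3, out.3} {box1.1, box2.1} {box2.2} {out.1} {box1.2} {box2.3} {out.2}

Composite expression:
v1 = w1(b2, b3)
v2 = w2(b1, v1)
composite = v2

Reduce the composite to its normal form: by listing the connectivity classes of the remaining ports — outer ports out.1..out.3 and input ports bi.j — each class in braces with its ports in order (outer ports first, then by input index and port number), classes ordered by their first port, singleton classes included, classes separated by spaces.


{out.1} {out.2} {out.3, b1.3} {b1.1, b2.2, b3.1, b3.3} {b1.2} {b2.1} {b2.3, b3.2}

Substituting into w2 glues patterns; closure does the rest.
w1 over (b2, b3) gives {out.1, out.2, b2.2, b3.1, b3.3} {out.3, b2.3, b3.2} {b2.1}, out.j being that stage's outer ports
w2 over (b1, b2, b3) gives {out.1} {out.2} {out.3, b1.3} {b1.1, b2.2, b3.1, b3.3} {b1.2} {b2.1} {b2.3, b3.2}, out.j being that stage's outer ports


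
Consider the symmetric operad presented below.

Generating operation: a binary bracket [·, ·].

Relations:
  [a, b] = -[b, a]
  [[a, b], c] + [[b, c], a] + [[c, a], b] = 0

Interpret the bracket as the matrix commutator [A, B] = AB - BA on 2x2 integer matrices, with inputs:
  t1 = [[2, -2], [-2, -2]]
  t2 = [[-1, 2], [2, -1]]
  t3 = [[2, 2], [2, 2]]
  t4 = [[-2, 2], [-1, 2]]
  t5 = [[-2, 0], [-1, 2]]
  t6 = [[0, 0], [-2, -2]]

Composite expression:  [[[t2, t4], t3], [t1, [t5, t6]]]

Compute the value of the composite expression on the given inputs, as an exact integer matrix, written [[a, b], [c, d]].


[[-960, 960], [-1600, 960]]

[t2, t4] = [[-6, 8], [-8, 6]]
[[t2, t4], t3] = [[32, -24], [24, -32]]
[t5, t6] = [[0, 0], [-10, 0]]
[t1, [t5, t6]] = [[20, 0], [40, -20]]
[[[t2, t4], t3], [t1, [t5, t6]]] = [[-960, 960], [-1600, 960]]


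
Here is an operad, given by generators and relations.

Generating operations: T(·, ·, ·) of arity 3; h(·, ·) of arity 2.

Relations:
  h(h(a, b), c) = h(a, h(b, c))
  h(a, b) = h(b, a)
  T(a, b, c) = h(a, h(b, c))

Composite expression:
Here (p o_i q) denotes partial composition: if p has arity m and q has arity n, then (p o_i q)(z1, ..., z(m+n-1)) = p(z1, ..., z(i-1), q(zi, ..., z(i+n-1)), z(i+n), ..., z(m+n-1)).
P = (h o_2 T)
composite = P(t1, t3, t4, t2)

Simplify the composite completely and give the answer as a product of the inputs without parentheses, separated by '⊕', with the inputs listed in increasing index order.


Any arrangement under h is one operation, so sort the t-inputs.
T(t3, t4, t2) unparenthesizes to t3 ⊕ t4 ⊕ t2
h(t1, T(t3, t4, t2)) unparenthesizes to t1 ⊕ t3 ⊕ t4 ⊕ t2
the factors in increasing index order: t1 ⊕ t2 ⊕ t3 ⊕ t4

t1 ⊕ t2 ⊕ t3 ⊕ t4


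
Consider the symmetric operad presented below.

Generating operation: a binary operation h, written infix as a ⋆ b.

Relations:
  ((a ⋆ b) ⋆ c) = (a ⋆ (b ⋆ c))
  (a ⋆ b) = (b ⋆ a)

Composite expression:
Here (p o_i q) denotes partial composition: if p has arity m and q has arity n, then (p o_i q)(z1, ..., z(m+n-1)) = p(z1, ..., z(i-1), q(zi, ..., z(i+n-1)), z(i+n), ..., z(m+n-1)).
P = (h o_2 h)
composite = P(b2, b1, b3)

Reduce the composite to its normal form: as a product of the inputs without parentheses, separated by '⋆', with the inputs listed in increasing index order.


With h associative and commutative, the b-input set is all that matters.
(b1 ⋆ b3) collapses to b1 ⋆ b3
(b2 ⋆ (b1 ⋆ b3)) collapses to b2 ⋆ b1 ⋆ b3
putting the inputs in ascending order: b1 ⋆ b2 ⋆ b3

b1 ⋆ b2 ⋆ b3


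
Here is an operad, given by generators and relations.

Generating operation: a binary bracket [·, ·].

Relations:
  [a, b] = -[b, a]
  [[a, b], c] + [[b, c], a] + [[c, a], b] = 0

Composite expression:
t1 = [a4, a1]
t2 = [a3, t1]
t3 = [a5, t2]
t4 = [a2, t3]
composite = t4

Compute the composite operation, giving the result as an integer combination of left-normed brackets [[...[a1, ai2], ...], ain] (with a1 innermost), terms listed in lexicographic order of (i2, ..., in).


In the tensor algebra, words opening a1 carry the a1-anchored form.
Composite bracket: [a2, [a5, [a3, [a4, a1]]]]
Under [a, b] = ab - ba we get 16 signed associative words (2^4 = 16).
Only words starting with a1 matter:
  from a1a4a3a5a2, sign +1: term +[[[[a1, a4], a3], a5], a2]

[[[[a1, a4], a3], a5], a2]


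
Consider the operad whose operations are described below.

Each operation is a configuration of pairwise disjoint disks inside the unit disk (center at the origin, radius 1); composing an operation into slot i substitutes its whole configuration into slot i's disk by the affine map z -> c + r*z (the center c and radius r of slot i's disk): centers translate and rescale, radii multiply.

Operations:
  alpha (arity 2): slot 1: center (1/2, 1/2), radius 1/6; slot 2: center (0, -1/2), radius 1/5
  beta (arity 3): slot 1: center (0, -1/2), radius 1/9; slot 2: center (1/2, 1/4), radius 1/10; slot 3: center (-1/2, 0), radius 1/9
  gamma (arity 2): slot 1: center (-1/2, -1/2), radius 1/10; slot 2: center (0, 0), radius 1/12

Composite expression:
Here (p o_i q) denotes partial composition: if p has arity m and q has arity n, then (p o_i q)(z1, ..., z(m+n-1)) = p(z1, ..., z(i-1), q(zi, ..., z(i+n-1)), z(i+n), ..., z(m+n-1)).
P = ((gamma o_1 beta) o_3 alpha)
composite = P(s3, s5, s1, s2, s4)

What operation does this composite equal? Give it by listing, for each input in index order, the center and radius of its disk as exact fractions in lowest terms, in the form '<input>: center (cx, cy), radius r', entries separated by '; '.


s1: center (-49/90, -89/180), radius 1/540; s2: center (-11/20, -91/180), radius 1/450; s3: center (-1/2, -11/20), radius 1/90; s4: center (0, 0), radius 1/12; s5: center (-9/20, -19/40), radius 1/100


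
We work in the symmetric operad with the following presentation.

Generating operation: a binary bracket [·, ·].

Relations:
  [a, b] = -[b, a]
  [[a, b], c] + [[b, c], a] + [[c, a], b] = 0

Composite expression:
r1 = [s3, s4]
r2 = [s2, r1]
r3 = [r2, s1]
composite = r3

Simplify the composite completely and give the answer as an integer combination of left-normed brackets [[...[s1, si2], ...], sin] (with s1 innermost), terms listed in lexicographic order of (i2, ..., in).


-[[[s1, s2], s3], s4] + [[[s1, s2], s4], s3] + [[[s1, s3], s4], s2] - [[[s1, s4], s3], s2]


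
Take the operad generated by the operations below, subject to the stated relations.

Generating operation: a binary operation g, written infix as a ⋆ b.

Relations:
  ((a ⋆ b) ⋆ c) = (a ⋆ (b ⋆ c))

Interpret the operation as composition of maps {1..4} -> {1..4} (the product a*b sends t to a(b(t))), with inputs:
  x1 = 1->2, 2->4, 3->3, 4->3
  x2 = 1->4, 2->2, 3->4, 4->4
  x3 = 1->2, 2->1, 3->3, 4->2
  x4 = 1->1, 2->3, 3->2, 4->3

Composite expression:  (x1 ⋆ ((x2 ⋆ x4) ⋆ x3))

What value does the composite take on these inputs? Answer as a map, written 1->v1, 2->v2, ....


1->3, 2->3, 3->4, 4->3


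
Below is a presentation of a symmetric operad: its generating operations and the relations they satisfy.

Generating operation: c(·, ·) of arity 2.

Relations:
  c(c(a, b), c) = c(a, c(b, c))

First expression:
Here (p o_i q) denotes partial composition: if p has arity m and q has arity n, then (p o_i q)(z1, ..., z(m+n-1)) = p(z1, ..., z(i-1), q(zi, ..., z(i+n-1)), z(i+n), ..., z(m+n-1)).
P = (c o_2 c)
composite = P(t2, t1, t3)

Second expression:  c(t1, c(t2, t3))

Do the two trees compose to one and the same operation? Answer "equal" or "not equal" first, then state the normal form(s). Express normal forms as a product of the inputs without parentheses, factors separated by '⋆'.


not equal — first t2 ⋆ t1 ⋆ t3, second t1 ⋆ t2 ⋆ t3

The first expression, normalized: t2 ⋆ t1 ⋆ t3
The second expression, normalized: t1 ⋆ t2 ⋆ t3
They disagree, so not equal.


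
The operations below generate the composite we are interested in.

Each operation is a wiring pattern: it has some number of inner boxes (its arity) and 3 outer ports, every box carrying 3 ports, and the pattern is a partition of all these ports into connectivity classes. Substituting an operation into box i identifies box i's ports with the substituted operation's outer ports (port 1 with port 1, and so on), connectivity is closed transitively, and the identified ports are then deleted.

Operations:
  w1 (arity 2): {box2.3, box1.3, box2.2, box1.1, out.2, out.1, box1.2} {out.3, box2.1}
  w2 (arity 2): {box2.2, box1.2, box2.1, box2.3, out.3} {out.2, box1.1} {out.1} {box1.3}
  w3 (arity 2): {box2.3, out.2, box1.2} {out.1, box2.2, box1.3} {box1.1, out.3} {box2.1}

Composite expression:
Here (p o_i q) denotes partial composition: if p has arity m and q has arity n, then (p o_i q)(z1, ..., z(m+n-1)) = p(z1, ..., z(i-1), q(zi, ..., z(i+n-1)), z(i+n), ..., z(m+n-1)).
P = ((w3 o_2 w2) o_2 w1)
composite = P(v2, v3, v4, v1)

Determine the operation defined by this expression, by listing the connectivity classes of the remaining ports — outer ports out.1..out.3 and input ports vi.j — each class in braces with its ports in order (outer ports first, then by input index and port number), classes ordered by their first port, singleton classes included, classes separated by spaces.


{out.1, out.2, v1.1, v1.2, v1.3, v2.2, v2.3, v3.1, v3.2, v3.3, v4.2, v4.3} {out.3, v2.1} {v4.1}

Two ports join when wires chain via w3-identified ports.
w1 over (v3, v4) gives {out.1, out.2, v3.1, v3.2, v3.3, v4.2, v4.3} {out.3, v4.1}, out.j being that stage's outer ports
w2 over (v3, v4, v1) gives {out.1} {out.2, out.3, v1.1, v1.2, v1.3, v3.1, v3.2, v3.3, v4.2, v4.3} {v4.1}, out.j being that stage's outer ports
w3 over (v2, v3, v4, v1) gives {out.1, out.2, v1.1, v1.2, v1.3, v2.2, v2.3, v3.1, v3.2, v3.3, v4.2, v4.3} {out.3, v2.1} {v4.1}, out.j being that stage's outer ports


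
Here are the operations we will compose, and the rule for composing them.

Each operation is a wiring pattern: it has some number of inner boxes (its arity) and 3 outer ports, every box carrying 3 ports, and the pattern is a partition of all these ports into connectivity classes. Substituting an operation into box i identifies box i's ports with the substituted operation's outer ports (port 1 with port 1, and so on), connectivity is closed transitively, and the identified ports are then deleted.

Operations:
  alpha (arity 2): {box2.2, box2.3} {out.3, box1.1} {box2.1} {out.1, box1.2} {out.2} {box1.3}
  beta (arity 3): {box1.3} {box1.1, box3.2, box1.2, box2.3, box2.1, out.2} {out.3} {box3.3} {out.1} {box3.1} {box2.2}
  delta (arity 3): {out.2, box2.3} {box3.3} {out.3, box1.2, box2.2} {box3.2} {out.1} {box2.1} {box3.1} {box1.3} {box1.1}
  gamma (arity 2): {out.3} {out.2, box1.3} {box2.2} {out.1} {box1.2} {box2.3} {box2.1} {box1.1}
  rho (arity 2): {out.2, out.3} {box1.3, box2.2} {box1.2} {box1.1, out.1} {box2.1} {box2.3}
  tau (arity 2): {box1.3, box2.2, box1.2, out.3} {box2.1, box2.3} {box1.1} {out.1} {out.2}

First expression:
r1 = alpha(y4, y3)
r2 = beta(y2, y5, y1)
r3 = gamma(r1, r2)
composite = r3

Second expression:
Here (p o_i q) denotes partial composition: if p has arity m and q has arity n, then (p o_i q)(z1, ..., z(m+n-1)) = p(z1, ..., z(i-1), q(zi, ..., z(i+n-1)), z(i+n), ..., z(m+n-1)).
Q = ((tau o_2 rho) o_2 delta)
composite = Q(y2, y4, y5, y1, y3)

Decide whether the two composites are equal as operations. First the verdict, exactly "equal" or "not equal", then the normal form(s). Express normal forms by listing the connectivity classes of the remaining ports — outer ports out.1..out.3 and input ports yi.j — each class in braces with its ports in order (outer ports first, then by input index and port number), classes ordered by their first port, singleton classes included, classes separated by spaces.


not equal; first: {out.1} {out.2, y4.1} {out.3} {y1.1} {y1.2, y2.1, y2.2, y5.1, y5.3} {y1.3} {y2.3} {y3.1} {y3.2, y3.3} {y4.2} {y4.3} {y5.2}; second: {out.1} {out.2} {out.3, y2.2, y2.3} {y1.1} {y1.2} {y1.3} {y2.1} {y3.1} {y3.2, y4.2, y5.2} {y3.3} {y4.1} {y4.3} {y5.1} {y5.3}

In normal form, the first expression is {out.1} {out.2, y4.1} {out.3} {y1.1} {y1.2, y2.1, y2.2, y5.1, y5.3} {y1.3} {y2.3} {y3.1} {y3.2, y3.3} {y4.2} {y4.3} {y5.2}
In normal form, the second expression is {out.1} {out.2} {out.3, y2.2, y2.3} {y1.1} {y1.2} {y1.3} {y2.1} {y3.1} {y3.2, y4.2, y5.2} {y3.3} {y4.1} {y4.3} {y5.1} {y5.3}
The forms do not match — not equal.


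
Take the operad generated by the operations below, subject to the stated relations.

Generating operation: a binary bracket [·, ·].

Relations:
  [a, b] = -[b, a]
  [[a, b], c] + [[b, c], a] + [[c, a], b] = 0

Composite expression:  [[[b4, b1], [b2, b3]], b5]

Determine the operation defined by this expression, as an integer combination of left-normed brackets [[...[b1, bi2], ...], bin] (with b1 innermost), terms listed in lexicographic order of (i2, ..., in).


-[[[[b1, b4], b2], b3], b5] + [[[[b1, b4], b3], b2], b5]


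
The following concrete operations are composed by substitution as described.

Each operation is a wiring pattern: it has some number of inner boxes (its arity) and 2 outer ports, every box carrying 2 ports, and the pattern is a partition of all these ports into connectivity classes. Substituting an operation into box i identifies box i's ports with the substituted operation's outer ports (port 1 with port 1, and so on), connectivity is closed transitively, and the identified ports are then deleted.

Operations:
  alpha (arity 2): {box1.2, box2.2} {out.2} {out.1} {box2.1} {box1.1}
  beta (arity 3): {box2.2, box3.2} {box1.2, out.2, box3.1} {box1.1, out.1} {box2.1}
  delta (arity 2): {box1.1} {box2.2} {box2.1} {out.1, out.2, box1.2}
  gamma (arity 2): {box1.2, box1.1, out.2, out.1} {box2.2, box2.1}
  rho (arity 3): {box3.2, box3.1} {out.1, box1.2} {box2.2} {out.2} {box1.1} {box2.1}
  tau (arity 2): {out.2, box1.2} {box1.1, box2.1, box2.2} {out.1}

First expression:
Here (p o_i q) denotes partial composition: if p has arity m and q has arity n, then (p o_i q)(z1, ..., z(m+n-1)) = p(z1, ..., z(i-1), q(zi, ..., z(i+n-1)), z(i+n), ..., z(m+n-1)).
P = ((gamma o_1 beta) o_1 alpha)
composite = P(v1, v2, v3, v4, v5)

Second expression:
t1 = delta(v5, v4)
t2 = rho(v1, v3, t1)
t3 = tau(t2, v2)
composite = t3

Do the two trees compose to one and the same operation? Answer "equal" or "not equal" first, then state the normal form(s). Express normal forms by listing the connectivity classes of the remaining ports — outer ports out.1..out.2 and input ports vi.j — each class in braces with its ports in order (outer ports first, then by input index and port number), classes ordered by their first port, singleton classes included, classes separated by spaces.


not equal — first {out.1, out.2, v4.1} {v1.1} {v1.2, v2.2} {v2.1} {v3.1} {v3.2, v4.2} {v5.1, v5.2}, second {out.1} {out.2} {v1.1} {v1.2, v2.1, v2.2} {v3.1} {v3.2} {v4.1} {v4.2} {v5.1} {v5.2}

Reducing the first expression gives {out.1, out.2, v4.1} {v1.1} {v1.2, v2.2} {v2.1} {v3.1} {v3.2, v4.2} {v5.1, v5.2}
Reducing the second expression gives {out.1} {out.2} {v1.1} {v1.2, v2.1, v2.2} {v3.1} {v3.2} {v4.1} {v4.2} {v5.1} {v5.2}
No match — not equal.


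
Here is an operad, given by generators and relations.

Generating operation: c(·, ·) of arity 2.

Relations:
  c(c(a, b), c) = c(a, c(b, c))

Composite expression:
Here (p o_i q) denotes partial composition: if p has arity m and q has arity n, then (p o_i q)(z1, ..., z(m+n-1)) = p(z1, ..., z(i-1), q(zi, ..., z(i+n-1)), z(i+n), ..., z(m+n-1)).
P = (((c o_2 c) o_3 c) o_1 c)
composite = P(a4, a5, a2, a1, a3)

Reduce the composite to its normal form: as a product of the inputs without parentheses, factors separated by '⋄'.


a4 ⋄ a5 ⋄ a2 ⋄ a1 ⋄ a3

The c-tree's shape is irrelevant; the a-reading-order decides.
c(a4, a5) collapses to a4 ⋄ a5
c(a1, a3) collapses to a1 ⋄ a3
c(a2, c(a1, a3)) collapses to a2 ⋄ a1 ⋄ a3
c(c(a4, a5), c(a2, c(a1, a3))) collapses to a4 ⋄ a5 ⋄ a2 ⋄ a1 ⋄ a3


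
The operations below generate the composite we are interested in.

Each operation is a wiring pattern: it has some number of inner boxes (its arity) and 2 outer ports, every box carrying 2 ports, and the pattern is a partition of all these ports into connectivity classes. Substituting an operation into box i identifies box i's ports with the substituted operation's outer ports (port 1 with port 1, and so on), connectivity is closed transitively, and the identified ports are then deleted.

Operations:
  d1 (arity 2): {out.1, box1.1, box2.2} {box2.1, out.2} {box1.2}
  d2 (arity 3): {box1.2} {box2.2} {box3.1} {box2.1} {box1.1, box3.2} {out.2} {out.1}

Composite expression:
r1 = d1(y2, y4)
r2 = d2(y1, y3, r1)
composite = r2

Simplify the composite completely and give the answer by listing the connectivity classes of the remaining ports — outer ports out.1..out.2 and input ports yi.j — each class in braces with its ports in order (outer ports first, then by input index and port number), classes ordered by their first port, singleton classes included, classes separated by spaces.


{out.1} {out.2} {y1.1, y4.1} {y1.2} {y2.1, y4.2} {y2.2} {y3.1} {y3.2}

Substituting into d2 glues patterns; closure does the rest.
stage d1: inputs (y2, y4), connectivity {out.1, y2.1, y4.2} {out.2, y4.1} {y2.2}, out.j its boundary
stage d2: inputs (y1, y3, y2, y4), connectivity {out.1} {out.2} {y1.1, y4.1} {y1.2} {y2.1, y4.2} {y2.2} {y3.1} {y3.2}, out.j its boundary


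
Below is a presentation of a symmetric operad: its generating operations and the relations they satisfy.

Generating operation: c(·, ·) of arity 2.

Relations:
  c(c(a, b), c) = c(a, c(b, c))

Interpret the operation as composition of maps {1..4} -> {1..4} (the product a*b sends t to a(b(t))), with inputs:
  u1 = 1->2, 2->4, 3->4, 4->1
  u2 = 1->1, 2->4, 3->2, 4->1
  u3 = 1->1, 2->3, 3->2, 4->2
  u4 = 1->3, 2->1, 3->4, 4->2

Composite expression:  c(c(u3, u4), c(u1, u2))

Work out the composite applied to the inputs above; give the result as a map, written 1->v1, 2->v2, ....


c(u3, u4) = 1->2, 2->1, 3->2, 4->3
c(u1, u2) = 1->2, 2->1, 3->4, 4->2
c(c(u3, u4), c(u1, u2)) = 1->1, 2->2, 3->3, 4->1

1->1, 2->2, 3->3, 4->1
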